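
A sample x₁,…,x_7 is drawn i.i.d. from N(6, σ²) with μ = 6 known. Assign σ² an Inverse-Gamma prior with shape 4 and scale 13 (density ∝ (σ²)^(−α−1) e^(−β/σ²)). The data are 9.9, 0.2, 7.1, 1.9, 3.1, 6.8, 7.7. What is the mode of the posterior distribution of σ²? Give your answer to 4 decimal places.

σ̂²_MAP = 6.1653

Sum of squared deviations about the known mean: SS = (9.9−6)² + (0.2−6)² + (7.1−6)² + (1.9−6)² + (3.1−6)² + (6.8−6)² + (7.7−6)² = 78.81.
The Normal likelihood contributes (σ²)^(−n/2) exp(−SS/(2σ²)), so the posterior is Inverse-Gamma(α + n/2, β + SS/2) = Inverse-Gamma(7.5, 52.405).
The mode of Inverse-Gamma(a, b) is b/(a+1) = 52.405/8.5 ≈ 6.1653.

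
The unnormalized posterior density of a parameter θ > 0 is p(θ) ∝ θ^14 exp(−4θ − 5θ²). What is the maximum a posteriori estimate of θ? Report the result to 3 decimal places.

ℓ'(θ) = 14/θ − 4 − 10θ. Setting this to zero and multiplying by θ: 10θ² + 4θ − 14 = 0.
θ = (−4 + √(4² + 4·10·14)) / (2·10) = (−4 + √576) / 20 = (−4 + 24)/20 = 1.
ℓ''(θ) = −14/θ² − 10 < 0, confirming a maximum.

θ̂_MAP = 1.000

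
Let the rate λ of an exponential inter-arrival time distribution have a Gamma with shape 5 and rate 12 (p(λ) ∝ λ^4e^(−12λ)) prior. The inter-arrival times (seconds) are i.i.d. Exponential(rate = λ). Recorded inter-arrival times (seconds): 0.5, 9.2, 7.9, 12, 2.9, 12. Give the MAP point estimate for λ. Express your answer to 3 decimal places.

The Exponential(rate=λ) likelihood is ∝ λ^n e^(−λΣtᵢ). Here n = 6 and Σtᵢ = 0.5 + 9.2 + 7.9 + 12 + 2.9 + 12 = 44.5.
Posterior ∝ λ^4e^(−12λ) · λ^6e^(−44.5λ) = λ^10e^(−56.5λ), i.e. Gamma(11, 56.5).
Mode = (a−1)/b = 10/56.5 ≈ 0.177.

λ̂_MAP = 0.177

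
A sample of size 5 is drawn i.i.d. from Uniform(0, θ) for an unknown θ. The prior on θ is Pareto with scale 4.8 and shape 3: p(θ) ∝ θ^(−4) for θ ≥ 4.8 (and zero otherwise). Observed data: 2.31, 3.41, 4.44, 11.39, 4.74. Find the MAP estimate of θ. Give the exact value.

θ̂_MAP = 11.39

The Uniform(0, θ) likelihood is θ^(−n) for θ ≥ max(xᵢ), zero otherwise. Here max(xᵢ) = 11.39.
Posterior ∝ θ^(−4) · θ^(−5) = θ^(−9) on θ ≥ max(4.8, 11.39) = 11.39.
This density is strictly decreasing in θ, so the posterior mode lies at the lower boundary of the support.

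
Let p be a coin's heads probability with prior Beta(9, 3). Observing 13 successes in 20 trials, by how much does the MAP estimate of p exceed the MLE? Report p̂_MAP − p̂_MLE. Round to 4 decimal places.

Posterior is Beta(22, 10); MAP = (22−1)/(32−2) = 21/30 ≈ 0.70000.
MLE ignores the prior: p̂_MLE = k/n = 13/20 ≈ 0.65000.
Difference = 21/30 − 13/20 = 1/20 ≈ 0.0500.

MAP − MLE = 0.0500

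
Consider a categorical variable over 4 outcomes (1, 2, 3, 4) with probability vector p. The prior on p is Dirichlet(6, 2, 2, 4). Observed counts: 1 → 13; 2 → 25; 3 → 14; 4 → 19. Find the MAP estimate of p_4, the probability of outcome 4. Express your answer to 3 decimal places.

MAP estimate: 0.272

The posterior is Dirichlet(αᵢ + nᵢ) = Dirichlet(19, 27, 16, 23).
For a Dirichlet(a₁,…,a_K) with all aᵢ > 1, the mode has j-th component (aⱼ − 1)/(Σaᵢ − K).
Here Σaᵢ = 85 and K = 4, so p_4 = (23 − 1)/(85 − 4) = 22/81 ≈ 0.272.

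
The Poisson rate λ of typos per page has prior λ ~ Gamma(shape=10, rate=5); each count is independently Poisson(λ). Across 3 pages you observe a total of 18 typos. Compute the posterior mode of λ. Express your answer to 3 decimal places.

λ̂_MAP = 3.375

Σxᵢ = 18, n = 3.
Posterior ∝ λ^9e^(−5λ) · λ^18e^(−3λ) = λ^27e^(−8λ), i.e. Gamma(shape=28, rate=8).
The mode of a Gamma(a, b) with a ≥ 1 (shape–rate) is (a−1)/b = 27/8 ≈ 3.375.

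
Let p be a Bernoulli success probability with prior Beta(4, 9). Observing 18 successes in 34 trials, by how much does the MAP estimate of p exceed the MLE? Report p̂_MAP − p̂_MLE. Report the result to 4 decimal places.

Posterior is Beta(22, 25); MAP = (22−1)/(47−2) = 21/45 ≈ 0.46667.
MLE ignores the prior: p̂_MLE = k/n = 18/34 ≈ 0.52941.
Difference = 21/45 − 18/34 = -16/255 ≈ -0.0627.

MAP − MLE = -0.0627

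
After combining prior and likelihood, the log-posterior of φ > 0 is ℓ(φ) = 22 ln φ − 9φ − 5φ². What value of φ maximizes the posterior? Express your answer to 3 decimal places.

ℓ'(φ) = 22/φ − 9 − 10φ. Setting this to zero and multiplying by φ: 10φ² + 9φ − 22 = 0.
φ = (−9 + √(9² + 4·10·22)) / (2·10) = (−9 + √961) / 20 = (−9 + 31)/20 = 11/10.
ℓ''(φ) = −22/φ² − 10 < 0, confirming a maximum.

φ̂_MAP = 1.100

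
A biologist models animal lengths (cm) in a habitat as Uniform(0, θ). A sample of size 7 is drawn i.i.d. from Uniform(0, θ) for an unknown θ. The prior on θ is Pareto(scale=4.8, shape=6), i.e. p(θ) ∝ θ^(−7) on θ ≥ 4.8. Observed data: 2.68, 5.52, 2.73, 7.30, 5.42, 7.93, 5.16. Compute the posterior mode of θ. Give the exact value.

The Uniform(0, θ) likelihood is θ^(−n) for θ ≥ max(xᵢ), zero otherwise. Here max(xᵢ) = 7.93.
Posterior ∝ θ^(−7) · θ^(−7) = θ^(−14) on θ ≥ max(4.8, 7.93) = 7.93.
This density is strictly decreasing in θ, so the posterior mode lies at the lower boundary of the support.

θ̂_MAP = 7.93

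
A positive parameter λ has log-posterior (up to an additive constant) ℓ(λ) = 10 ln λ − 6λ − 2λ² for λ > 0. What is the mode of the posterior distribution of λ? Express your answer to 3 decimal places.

ℓ'(λ) = 10/λ − 6 − 4λ. Setting this to zero and multiplying by λ: 4λ² + 6λ − 10 = 0.
λ = (−6 + √(6² + 4·4·10)) / (2·4) = (−6 + √196) / 8 = (−6 + 14)/8 = 1.
ℓ''(λ) = −10/λ² − 4 < 0, confirming a maximum.

λ̂_MAP = 1.000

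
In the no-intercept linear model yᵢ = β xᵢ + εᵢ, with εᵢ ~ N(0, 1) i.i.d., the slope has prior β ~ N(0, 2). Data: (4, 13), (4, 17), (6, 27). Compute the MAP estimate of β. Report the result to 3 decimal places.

β̂_MAP = 4.117

log p(β | y) = −Σ(yᵢ − βxᵢ)²/(2·1) − β²/(2·2) + const.
Setting the derivative to zero: Σxᵢ(yᵢ − βxᵢ)/1 − β/2 = 0, so β = Σxᵢyᵢ / (Σxᵢ² + σ²/τ²).
Σxᵢyᵢ = 4·13 + 4·17 + 6·27 = 282; Σxᵢ² = 68; σ²/τ² = 0.5.
β̂_MAP = 282 / (68 + 0.5) = 282/68.5 ≈ 4.117.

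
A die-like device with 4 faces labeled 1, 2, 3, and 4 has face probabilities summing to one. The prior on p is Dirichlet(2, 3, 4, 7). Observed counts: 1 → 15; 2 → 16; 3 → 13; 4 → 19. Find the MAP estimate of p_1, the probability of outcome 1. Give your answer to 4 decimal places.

MAP estimate: 0.2133

The posterior is Dirichlet(αᵢ + nᵢ) = Dirichlet(17, 19, 17, 26).
For a Dirichlet(a₁,…,a_K) with all aᵢ > 1, the mode has j-th component (aⱼ − 1)/(Σaᵢ − K).
Here Σaᵢ = 79 and K = 4, so p_1 = (17 − 1)/(79 − 4) = 16/75 ≈ 0.2133.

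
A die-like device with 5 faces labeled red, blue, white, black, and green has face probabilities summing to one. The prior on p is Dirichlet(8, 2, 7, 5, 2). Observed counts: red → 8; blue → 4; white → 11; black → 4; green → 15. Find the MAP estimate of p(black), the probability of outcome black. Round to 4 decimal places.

The posterior is Dirichlet(αᵢ + nᵢ) = Dirichlet(16, 6, 18, 9, 17).
For a Dirichlet(a₁,…,a_K) with all aᵢ > 1, the mode has j-th component (aⱼ − 1)/(Σaᵢ − K).
Here Σaᵢ = 66 and K = 5, so p(black) = (9 − 1)/(66 − 5) = 8/61 ≈ 0.1311.

MAP estimate of p(black) = 0.1311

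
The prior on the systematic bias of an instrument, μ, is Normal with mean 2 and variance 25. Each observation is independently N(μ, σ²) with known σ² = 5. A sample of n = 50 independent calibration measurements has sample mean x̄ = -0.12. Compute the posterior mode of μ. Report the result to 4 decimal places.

n = 50, x̄ = -0.12.
For a Normal prior and Normal likelihood with known variance, the posterior is Normal; its mode equals its mean, the precision-weighted average.
Prior precision 1/σ₀² = 1/25 = 0.04; data precision n/σ² = 50/5 = 10.
μ̂ = (0.04·2 + 10·(-0.12)) / (0.04 + 10) = (-1.12)/10.04 = -28/251 ≈ -0.1116.

μ̂_MAP = -0.1116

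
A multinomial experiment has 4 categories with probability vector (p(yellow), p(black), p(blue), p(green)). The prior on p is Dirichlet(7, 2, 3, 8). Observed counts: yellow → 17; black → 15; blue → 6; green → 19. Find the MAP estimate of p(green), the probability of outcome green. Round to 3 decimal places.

MAP estimate of p(green) = 0.356

The posterior is Dirichlet(αᵢ + nᵢ) = Dirichlet(24, 17, 9, 27).
For a Dirichlet(a₁,…,a_K) with all aᵢ > 1, the mode has j-th component (aⱼ − 1)/(Σaᵢ − K).
Here Σaᵢ = 77 and K = 4, so p(green) = (27 − 1)/(77 − 4) = 26/73 ≈ 0.356.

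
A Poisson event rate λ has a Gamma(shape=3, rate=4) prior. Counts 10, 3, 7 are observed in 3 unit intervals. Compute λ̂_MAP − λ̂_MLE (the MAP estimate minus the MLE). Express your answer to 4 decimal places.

Σxᵢ = 20. Posterior is Gamma(23, 7); MAP = (23−1)/7 = 22/7 ≈ 3.14286.
MLE = x̄ = 20/3 ≈ 6.66667.
Difference = 22/7 − 20/3 = -74/21 ≈ -3.5238.

MAP − MLE = -3.5238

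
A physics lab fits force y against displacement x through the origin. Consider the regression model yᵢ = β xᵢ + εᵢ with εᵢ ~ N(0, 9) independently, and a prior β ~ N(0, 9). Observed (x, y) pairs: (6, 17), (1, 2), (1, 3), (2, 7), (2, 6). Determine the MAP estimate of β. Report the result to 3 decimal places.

β̂_MAP = 2.830

log p(β | y) = −Σ(yᵢ − βxᵢ)²/(2·9) − β²/(2·9) + const.
Setting the derivative to zero: Σxᵢ(yᵢ − βxᵢ)/9 − β/9 = 0, so β = Σxᵢyᵢ / (Σxᵢ² + σ²/τ²).
Σxᵢyᵢ = 6·17 + 1·2 + 1·3 + 2·7 + 2·6 = 133; Σxᵢ² = 46; σ²/τ² = 1.
β̂_MAP = 133 / (46 + 1) = 133/47 ≈ 2.830.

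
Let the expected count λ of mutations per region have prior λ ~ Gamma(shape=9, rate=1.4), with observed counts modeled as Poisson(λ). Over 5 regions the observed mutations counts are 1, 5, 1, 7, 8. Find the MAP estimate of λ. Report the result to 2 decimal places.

λ̂_MAP = 4.69

Σxᵢ = 1+5+1+7+8 = 22, with n = 5.
Posterior ∝ λ^8e^(−1.4λ) · λ^22e^(−5λ) = λ^30e^(−6.4λ), i.e. Gamma(shape=31, rate=6.4).
The mode of a Gamma(a, b) with a ≥ 1 (shape–rate) is (a−1)/b = 30/6.4 ≈ 4.69.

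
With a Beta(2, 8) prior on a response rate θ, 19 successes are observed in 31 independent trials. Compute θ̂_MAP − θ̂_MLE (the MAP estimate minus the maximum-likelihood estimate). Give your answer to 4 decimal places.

MAP − MLE = -0.1001

Posterior is Beta(21, 20); MAP = (21−1)/(41−2) = 20/39 ≈ 0.51282.
MLE ignores the prior: θ̂_MLE = k/n = 19/31 ≈ 0.61290.
Difference = 20/39 − 19/31 = -121/1209 ≈ -0.1001.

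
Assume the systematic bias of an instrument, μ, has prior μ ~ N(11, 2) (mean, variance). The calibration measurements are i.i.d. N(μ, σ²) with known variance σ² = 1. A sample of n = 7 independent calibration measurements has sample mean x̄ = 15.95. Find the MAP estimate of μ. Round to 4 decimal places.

n = 7, x̄ = 15.95.
For a Normal prior and Normal likelihood with known variance, the posterior is Normal; its mode equals its mean, the precision-weighted average.
Prior precision 1/σ₀² = 1/2 = 0.5; data precision n/σ² = 7/1 = 7.
μ̂ = (0.5·11 + 7·15.95) / (0.5 + 7) = 117.15/7.5 = 15.6200.

μ̂_MAP = 15.6200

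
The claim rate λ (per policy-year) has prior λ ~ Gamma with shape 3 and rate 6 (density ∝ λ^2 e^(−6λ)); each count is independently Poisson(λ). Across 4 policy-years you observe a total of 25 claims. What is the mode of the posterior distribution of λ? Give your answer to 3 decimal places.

λ̂_MAP = 2.700

Σxᵢ = 25, n = 4.
Posterior ∝ λ^2e^(−6λ) · λ^25e^(−4λ) = λ^27e^(−10λ), i.e. Gamma(shape=28, rate=10).
The mode of a Gamma(a, b) with a ≥ 1 (shape–rate) is (a−1)/b = 27/10 ≈ 2.700.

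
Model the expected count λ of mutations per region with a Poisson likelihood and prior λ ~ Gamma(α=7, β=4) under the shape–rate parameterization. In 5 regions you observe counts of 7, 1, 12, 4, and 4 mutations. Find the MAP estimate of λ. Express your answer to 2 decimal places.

λ̂_MAP = 3.78

Σxᵢ = 7+1+12+4+4 = 28, with n = 5.
Posterior ∝ λ^6e^(−4λ) · λ^28e^(−5λ) = λ^34e^(−9λ), i.e. Gamma(shape=35, rate=9).
The mode of a Gamma(a, b) with a ≥ 1 (shape–rate) is (a−1)/b = 34/9 ≈ 3.78.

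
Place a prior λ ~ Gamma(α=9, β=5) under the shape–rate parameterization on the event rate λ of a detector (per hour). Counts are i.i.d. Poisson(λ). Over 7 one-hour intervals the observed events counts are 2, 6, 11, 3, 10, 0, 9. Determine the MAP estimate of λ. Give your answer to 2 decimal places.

λ̂_MAP = 4.08

Σxᵢ = 2+6+11+3+10+0+9 = 41, with n = 7.
Posterior ∝ λ^8e^(−5λ) · λ^41e^(−7λ) = λ^49e^(−12λ), i.e. Gamma(shape=50, rate=12).
The mode of a Gamma(a, b) with a ≥ 1 (shape–rate) is (a−1)/b = 49/12 ≈ 4.08.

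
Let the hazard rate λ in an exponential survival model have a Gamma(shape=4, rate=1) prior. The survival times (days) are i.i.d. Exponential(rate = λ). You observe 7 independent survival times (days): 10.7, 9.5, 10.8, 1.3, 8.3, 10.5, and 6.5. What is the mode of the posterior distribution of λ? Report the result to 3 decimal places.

The Exponential(rate=λ) likelihood is ∝ λ^n e^(−λΣtᵢ). Here n = 7 and Σtᵢ = 10.7 + 9.5 + 10.8 + 1.3 + 8.3 + 10.5 + 6.5 = 57.6.
Posterior ∝ λ^3e^(−1λ) · λ^7e^(−57.6λ) = λ^10e^(−58.6λ), i.e. Gamma(11, 58.6).
Mode = (a−1)/b = 10/58.6 ≈ 0.171.

λ̂_MAP = 0.171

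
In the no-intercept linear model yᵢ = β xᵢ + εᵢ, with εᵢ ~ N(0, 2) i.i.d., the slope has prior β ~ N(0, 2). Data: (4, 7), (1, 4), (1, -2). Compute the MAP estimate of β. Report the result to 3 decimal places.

log p(β | y) = −Σ(yᵢ − βxᵢ)²/(2·2) − β²/(2·2) + const.
Setting the derivative to zero: Σxᵢ(yᵢ − βxᵢ)/2 − β/2 = 0, so β = Σxᵢyᵢ / (Σxᵢ² + σ²/τ²).
Σxᵢyᵢ = 4·7 + 1·4 + 1·(-2) = 30; Σxᵢ² = 18; σ²/τ² = 1.
β̂_MAP = 30 / (18 + 1) = 30/19 ≈ 1.579.

β̂_MAP = 1.579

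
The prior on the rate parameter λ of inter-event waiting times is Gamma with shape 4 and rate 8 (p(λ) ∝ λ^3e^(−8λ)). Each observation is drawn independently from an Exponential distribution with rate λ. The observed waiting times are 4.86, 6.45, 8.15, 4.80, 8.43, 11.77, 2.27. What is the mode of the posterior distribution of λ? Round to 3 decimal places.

λ̂_MAP = 0.183

The Exponential(rate=λ) likelihood is ∝ λ^n e^(−λΣtᵢ). Here n = 7 and Σtᵢ = 4.86 + 6.45 + 8.15 + 4.80 + 8.43 + 11.77 + 2.27 = 46.73.
Posterior ∝ λ^3e^(−8λ) · λ^7e^(−46.73λ) = λ^10e^(−54.73λ), i.e. Gamma(11, 54.73).
Mode = (a−1)/b = 10/54.73 ≈ 0.183.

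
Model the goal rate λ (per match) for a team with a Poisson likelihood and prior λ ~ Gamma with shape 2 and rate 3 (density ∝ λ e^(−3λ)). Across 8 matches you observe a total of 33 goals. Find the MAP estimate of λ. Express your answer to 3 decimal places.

λ̂_MAP = 3.091

Σxᵢ = 33, n = 8.
Posterior ∝ λe^(−3λ) · λ^33e^(−8λ) = λ^34e^(−11λ), i.e. Gamma(shape=35, rate=11).
The mode of a Gamma(a, b) with a ≥ 1 (shape–rate) is (a−1)/b = 34/11 ≈ 3.091.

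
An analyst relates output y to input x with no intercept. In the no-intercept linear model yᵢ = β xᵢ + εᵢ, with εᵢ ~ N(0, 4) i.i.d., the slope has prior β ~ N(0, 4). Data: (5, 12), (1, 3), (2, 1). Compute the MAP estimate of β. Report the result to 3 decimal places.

β̂_MAP = 2.097

log p(β | y) = −Σ(yᵢ − βxᵢ)²/(2·4) − β²/(2·4) + const.
Setting the derivative to zero: Σxᵢ(yᵢ − βxᵢ)/4 − β/4 = 0, so β = Σxᵢyᵢ / (Σxᵢ² + σ²/τ²).
Σxᵢyᵢ = 5·12 + 1·3 + 2·1 = 65; Σxᵢ² = 30; σ²/τ² = 1.
β̂_MAP = 65 / (30 + 1) = 65/31 ≈ 2.097.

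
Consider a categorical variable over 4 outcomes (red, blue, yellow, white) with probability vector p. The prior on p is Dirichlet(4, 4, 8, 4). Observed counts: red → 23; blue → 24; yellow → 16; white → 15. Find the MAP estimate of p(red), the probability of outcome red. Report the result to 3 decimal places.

The posterior is Dirichlet(αᵢ + nᵢ) = Dirichlet(27, 28, 24, 19).
For a Dirichlet(a₁,…,a_K) with all aᵢ > 1, the mode has j-th component (aⱼ − 1)/(Σaᵢ − K).
Here Σaᵢ = 98 and K = 4, so p(red) = (27 − 1)/(98 − 4) = 26/94 ≈ 0.277.

MAP estimate of p(red) = 0.277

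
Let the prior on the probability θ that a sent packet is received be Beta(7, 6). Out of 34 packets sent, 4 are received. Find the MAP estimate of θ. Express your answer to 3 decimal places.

θ̂_MAP = 0.222

Prior: Beta(7, 6).
Data: 4 successes in 34 trials. The binomial likelihood contributes θ^4(1−θ)^30, so the posterior is Beta(7+4, 6+30) = Beta(11, 36).
For Beta(a, b) with a, b > 1 the mode is (a−1)/(a+b−2) = 10/45 ≈ 0.222.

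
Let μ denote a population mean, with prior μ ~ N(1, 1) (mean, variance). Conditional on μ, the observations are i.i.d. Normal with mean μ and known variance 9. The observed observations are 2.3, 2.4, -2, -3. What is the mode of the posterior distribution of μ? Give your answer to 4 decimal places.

μ̂_MAP = 0.6692

n = 4; x̄ = (2.3 + 2.4 + (-2) + (-3))/4 = -0.3/4 = -0.075.
For a Normal prior and Normal likelihood with known variance, the posterior is Normal; its mode equals its mean, the precision-weighted average.
Prior precision 1/σ₀² = 1/1 = 1; data precision n/σ² = 4/9.
μ̂ = (1·1 + (4/9)·(-0.075)) / (1 + 4/9) = (29/30)/(13/9) = 87/130 ≈ 0.6692.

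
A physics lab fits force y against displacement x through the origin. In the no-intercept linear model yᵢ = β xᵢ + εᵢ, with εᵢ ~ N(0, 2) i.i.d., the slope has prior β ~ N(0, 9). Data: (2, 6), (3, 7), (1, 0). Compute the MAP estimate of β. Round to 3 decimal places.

log p(β | y) = −Σ(yᵢ − βxᵢ)²/(2·2) − β²/(2·9) + const.
Setting the derivative to zero: Σxᵢ(yᵢ − βxᵢ)/2 − β/9 = 0, so β = Σxᵢyᵢ / (Σxᵢ² + σ²/τ²).
Σxᵢyᵢ = 2·6 + 3·7 + 1·0 = 33; Σxᵢ² = 14; σ²/τ² = 2/9.
β̂_MAP = 33 / (14 + 2/9) = 33/(128/9) = 297/128 ≈ 2.320.

β̂_MAP = 2.320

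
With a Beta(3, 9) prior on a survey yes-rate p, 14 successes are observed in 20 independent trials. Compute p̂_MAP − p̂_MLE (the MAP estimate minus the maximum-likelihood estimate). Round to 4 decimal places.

MAP − MLE = -0.1667

Posterior is Beta(17, 15); MAP = (17−1)/(32−2) = 16/30 ≈ 0.53333.
MLE ignores the prior: p̂_MLE = k/n = 14/20 ≈ 0.70000.
Difference = 16/30 − 14/20 = -1/6 ≈ -0.1667.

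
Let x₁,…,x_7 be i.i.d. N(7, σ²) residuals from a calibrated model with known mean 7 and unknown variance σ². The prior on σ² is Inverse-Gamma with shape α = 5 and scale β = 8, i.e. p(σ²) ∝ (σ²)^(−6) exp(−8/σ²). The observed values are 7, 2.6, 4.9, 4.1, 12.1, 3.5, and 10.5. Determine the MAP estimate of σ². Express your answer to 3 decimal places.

σ̂²_MAP = 5.194

Sum of squared deviations about the known mean: SS = (7−7)² + (2.6−7)² + (4.9−7)² + (4.1−7)² + (12.1−7)² + (3.5−7)² + (10.5−7)² = 82.69.
The Normal likelihood contributes (σ²)^(−n/2) exp(−SS/(2σ²)), so the posterior is Inverse-Gamma(α + n/2, β + SS/2) = Inverse-Gamma(8.5, 49.345).
The mode of Inverse-Gamma(a, b) is b/(a+1) = 49.345/9.5 ≈ 5.194.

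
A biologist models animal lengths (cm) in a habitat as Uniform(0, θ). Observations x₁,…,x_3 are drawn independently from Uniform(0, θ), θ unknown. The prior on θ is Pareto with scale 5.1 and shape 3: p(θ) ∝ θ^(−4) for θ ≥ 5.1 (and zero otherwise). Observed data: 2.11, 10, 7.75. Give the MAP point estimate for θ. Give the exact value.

The Uniform(0, θ) likelihood is θ^(−n) for θ ≥ max(xᵢ), zero otherwise. Here max(xᵢ) = 10.
Posterior ∝ θ^(−4) · θ^(−3) = θ^(−7) on θ ≥ max(5.1, 10) = 10.
This density is strictly decreasing in θ, so the posterior mode lies at the lower boundary of the support.

θ̂_MAP = 10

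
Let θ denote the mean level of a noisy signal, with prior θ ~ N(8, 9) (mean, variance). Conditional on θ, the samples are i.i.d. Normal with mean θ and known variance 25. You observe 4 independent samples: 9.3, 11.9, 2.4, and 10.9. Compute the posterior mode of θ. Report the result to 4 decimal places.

θ̂_MAP = 8.3689

n = 4; x̄ = (9.3 + 11.9 + 2.4 + 10.9)/4 = 34.5/4 = 8.625.
For a Normal prior and Normal likelihood with known variance, the posterior is Normal; its mode equals its mean, the precision-weighted average.
Prior precision 1/σ₀² = 1/9; data precision n/σ² = 4/25 = 0.16.
θ̂ = ((1/9)·8 + 0.16·8.625) / (1/9 + 0.16) = (1021/450)/(61/225) = 1021/122 ≈ 8.3689.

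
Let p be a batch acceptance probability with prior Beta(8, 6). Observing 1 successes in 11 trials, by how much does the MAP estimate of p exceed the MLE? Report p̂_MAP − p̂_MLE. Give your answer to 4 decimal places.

Posterior is Beta(9, 16); MAP = (9−1)/(25−2) = 8/23 ≈ 0.34783.
MLE ignores the prior: p̂_MLE = k/n = 1/11 ≈ 0.09091.
Difference = 8/23 − 1/11 = 65/253 ≈ 0.2569.

MAP − MLE = 0.2569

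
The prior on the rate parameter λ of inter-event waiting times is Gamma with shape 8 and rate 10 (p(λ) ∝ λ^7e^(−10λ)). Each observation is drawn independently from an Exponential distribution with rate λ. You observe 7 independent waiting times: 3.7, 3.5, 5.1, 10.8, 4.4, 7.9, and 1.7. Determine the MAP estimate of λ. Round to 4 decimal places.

λ̂_MAP = 0.2972

The Exponential(rate=λ) likelihood is ∝ λ^n e^(−λΣtᵢ). Here n = 7 and Σtᵢ = 3.7 + 3.5 + 5.1 + 10.8 + 4.4 + 7.9 + 1.7 = 37.1.
Posterior ∝ λ^7e^(−10λ) · λ^7e^(−37.1λ) = λ^14e^(−47.1λ), i.e. Gamma(15, 47.1).
Mode = (a−1)/b = 14/47.1 ≈ 0.2972.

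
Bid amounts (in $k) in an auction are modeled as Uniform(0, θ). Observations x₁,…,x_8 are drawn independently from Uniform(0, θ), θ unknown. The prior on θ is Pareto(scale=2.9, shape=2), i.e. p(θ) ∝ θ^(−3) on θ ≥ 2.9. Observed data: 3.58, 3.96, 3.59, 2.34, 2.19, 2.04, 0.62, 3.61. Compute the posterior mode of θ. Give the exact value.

θ̂_MAP = 3.96

The Uniform(0, θ) likelihood is θ^(−n) for θ ≥ max(xᵢ), zero otherwise. Here max(xᵢ) = 3.96.
Posterior ∝ θ^(−3) · θ^(−8) = θ^(−11) on θ ≥ max(2.9, 3.96) = 3.96.
This density is strictly decreasing in θ, so the posterior mode lies at the lower boundary of the support.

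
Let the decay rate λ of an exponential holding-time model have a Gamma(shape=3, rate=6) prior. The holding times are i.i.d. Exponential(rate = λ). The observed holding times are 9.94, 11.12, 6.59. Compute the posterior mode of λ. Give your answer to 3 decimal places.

The Exponential(rate=λ) likelihood is ∝ λ^n e^(−λΣtᵢ). Here n = 3 and Σtᵢ = 9.94 + 11.12 + 6.59 = 27.65.
Posterior ∝ λ^2e^(−6λ) · λ^3e^(−27.65λ) = λ^5e^(−33.65λ), i.e. Gamma(6, 33.65).
Mode = (a−1)/b = 5/33.65 ≈ 0.149.

λ̂_MAP = 0.149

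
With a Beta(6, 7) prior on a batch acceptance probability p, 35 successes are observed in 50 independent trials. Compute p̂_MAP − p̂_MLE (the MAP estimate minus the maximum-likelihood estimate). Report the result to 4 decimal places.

MAP − MLE = -0.0443

Posterior is Beta(41, 22); MAP = (41−1)/(63−2) = 40/61 ≈ 0.65574.
MLE ignores the prior: p̂_MLE = k/n = 35/50 ≈ 0.70000.
Difference = 40/61 − 35/50 = -27/610 ≈ -0.0443.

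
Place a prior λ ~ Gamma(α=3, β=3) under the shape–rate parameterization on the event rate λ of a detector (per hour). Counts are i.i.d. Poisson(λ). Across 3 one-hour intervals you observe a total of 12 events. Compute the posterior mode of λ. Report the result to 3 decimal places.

Σxᵢ = 12, n = 3.
Posterior ∝ λ^2e^(−3λ) · λ^12e^(−3λ) = λ^14e^(−6λ), i.e. Gamma(shape=15, rate=6).
The mode of a Gamma(a, b) with a ≥ 1 (shape–rate) is (a−1)/b = 14/6 ≈ 2.333.

λ̂_MAP = 2.333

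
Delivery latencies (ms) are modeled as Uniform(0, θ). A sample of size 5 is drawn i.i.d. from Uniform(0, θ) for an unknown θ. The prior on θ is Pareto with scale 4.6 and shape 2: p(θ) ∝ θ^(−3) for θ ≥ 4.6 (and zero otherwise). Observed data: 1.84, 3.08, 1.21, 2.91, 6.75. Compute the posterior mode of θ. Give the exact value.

θ̂_MAP = 6.75

The Uniform(0, θ) likelihood is θ^(−n) for θ ≥ max(xᵢ), zero otherwise. Here max(xᵢ) = 6.75.
Posterior ∝ θ^(−3) · θ^(−5) = θ^(−8) on θ ≥ max(4.6, 6.75) = 6.75.
This density is strictly decreasing in θ, so the posterior mode lies at the lower boundary of the support.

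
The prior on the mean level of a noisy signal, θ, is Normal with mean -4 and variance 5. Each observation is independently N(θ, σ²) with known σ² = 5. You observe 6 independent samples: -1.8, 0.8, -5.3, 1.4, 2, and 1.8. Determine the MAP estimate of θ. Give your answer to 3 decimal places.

n = 6; x̄ = ((-1.8) + 0.8 + (-5.3) + 1.4 + 2 + 1.8)/6 = -1.1/6 = -11/60 ≈ -0.1833.
For a Normal prior and Normal likelihood with known variance, the posterior is Normal; its mode equals its mean, the precision-weighted average.
Prior precision 1/σ₀² = 1/5 = 0.2; data precision n/σ² = 6/5 = 1.2.
θ̂ = (0.2·(-4) + 1.2·(-11/60)) / (0.2 + 1.2) = (-1.02)/1.4 = -51/70 ≈ -0.729.

θ̂_MAP = -0.729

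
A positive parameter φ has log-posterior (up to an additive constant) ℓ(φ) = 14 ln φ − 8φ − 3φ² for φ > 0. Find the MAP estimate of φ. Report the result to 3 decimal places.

ℓ'(φ) = 14/φ − 8 − 6φ. Setting this to zero and multiplying by φ: 6φ² + 8φ − 14 = 0.
φ = (−8 + √(8² + 4·6·14)) / (2·6) = (−8 + √400) / 12 = (−8 + 20)/12 = 1.
ℓ''(φ) = −14/φ² − 6 < 0, confirming a maximum.

φ̂_MAP = 1.000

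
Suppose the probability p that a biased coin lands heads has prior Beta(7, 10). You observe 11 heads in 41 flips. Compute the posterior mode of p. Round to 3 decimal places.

p̂_MAP = 0.304

Prior: Beta(7, 10).
Data: 11 successes in 41 trials. The binomial likelihood contributes p^11(1−p)^30, so the posterior is Beta(7+11, 10+30) = Beta(18, 40).
For Beta(a, b) with a, b > 1 the mode is (a−1)/(a+b−2) = 17/56 ≈ 0.304.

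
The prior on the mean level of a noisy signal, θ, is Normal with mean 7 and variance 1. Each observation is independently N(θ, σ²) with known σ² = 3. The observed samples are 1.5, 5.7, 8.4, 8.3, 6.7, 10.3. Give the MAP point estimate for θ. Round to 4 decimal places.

n = 6; x̄ = (1.5 + 5.7 + 8.4 + 8.3 + 6.7 + 10.3)/6 = 40.9/6 = 409/60 ≈ 6.8167.
For a Normal prior and Normal likelihood with known variance, the posterior is Normal; its mode equals its mean, the precision-weighted average.
Prior precision 1/σ₀² = 1/1 = 1; data precision n/σ² = 6/3 = 2.
θ̂ = (1·7 + 2·(409/60)) / (1 + 2) = (619/30)/3 = 619/90 ≈ 6.8778.

θ̂_MAP = 6.8778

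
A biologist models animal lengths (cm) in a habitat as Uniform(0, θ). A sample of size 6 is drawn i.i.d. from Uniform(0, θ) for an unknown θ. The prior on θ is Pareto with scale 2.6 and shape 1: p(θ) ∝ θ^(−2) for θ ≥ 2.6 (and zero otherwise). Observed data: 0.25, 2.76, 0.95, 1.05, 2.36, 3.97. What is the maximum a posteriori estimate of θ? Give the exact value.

θ̂_MAP = 3.97

The Uniform(0, θ) likelihood is θ^(−n) for θ ≥ max(xᵢ), zero otherwise. Here max(xᵢ) = 3.97.
Posterior ∝ θ^(−2) · θ^(−6) = θ^(−8) on θ ≥ max(2.6, 3.97) = 3.97.
This density is strictly decreasing in θ, so the posterior mode lies at the lower boundary of the support.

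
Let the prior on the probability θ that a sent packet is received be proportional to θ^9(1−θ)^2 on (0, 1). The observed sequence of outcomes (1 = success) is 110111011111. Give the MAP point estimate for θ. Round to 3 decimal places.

The prior density ∝ θ^9(1−θ)^2 is the kernel of Beta(10, 3).
Data: 10 successes in 12 trials (from the sequence). The binomial likelihood contributes θ^10(1−θ)^2, so the posterior is Beta(10+10, 3+2) = Beta(20, 5).
For Beta(a, b) with a, b > 1 the mode is (a−1)/(a+b−2) = 19/23 ≈ 0.826.

θ̂_MAP = 0.826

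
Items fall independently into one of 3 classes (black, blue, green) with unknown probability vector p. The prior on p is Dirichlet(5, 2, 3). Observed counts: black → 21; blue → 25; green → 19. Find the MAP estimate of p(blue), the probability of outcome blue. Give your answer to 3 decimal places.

The posterior is Dirichlet(αᵢ + nᵢ) = Dirichlet(26, 27, 22).
For a Dirichlet(a₁,…,a_K) with all aᵢ > 1, the mode has j-th component (aⱼ − 1)/(Σaᵢ − K).
Here Σaᵢ = 75 and K = 3, so p(blue) = (27 − 1)/(75 − 3) = 26/72 ≈ 0.361.

MAP estimate of p(blue) = 0.361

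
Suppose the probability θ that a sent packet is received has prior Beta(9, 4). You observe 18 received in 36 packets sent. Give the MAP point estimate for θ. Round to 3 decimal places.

θ̂_MAP = 0.553

Prior: Beta(9, 4).
Data: 18 successes in 36 trials. The binomial likelihood contributes θ^18(1−θ)^18, so the posterior is Beta(9+18, 4+18) = Beta(27, 22).
For Beta(a, b) with a, b > 1 the mode is (a−1)/(a+b−2) = 26/47 ≈ 0.553.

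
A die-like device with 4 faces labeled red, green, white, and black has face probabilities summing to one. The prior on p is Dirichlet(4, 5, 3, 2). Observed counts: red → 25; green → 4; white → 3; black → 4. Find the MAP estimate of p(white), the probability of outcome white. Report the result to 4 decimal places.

MAP estimate of p(white) = 0.1087

The posterior is Dirichlet(αᵢ + nᵢ) = Dirichlet(29, 9, 6, 6).
For a Dirichlet(a₁,…,a_K) with all aᵢ > 1, the mode has j-th component (aⱼ − 1)/(Σaᵢ − K).
Here Σaᵢ = 50 and K = 4, so p(white) = (6 − 1)/(50 − 4) = 5/46 ≈ 0.1087.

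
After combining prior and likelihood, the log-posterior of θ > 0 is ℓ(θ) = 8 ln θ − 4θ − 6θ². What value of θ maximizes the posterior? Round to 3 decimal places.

θ̂_MAP = 0.667

ℓ'(θ) = 8/θ − 4 − 12θ. Setting this to zero and multiplying by θ: 12θ² + 4θ − 8 = 0.
θ = (−4 + √(4² + 4·12·8)) / (2·12) = (−4 + √400) / 24 = (−4 + 20)/24 = 2/3.
ℓ''(θ) = −8/θ² − 12 < 0, confirming a maximum.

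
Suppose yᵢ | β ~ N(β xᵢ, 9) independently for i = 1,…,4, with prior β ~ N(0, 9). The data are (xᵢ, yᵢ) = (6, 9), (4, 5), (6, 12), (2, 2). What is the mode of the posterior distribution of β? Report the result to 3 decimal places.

β̂_MAP = 1.613

log p(β | y) = −Σ(yᵢ − βxᵢ)²/(2·9) − β²/(2·9) + const.
Setting the derivative to zero: Σxᵢ(yᵢ − βxᵢ)/9 − β/9 = 0, so β = Σxᵢyᵢ / (Σxᵢ² + σ²/τ²).
Σxᵢyᵢ = 6·9 + 4·5 + 6·12 + 2·2 = 150; Σxᵢ² = 92; σ²/τ² = 1.
β̂_MAP = 150 / (92 + 1) = 150/93 ≈ 1.613.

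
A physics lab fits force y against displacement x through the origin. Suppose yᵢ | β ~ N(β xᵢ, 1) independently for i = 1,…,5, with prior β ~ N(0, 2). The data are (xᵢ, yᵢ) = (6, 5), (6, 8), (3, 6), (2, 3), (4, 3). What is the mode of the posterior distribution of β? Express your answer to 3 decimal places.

β̂_MAP = 1.123

log p(β | y) = −Σ(yᵢ − βxᵢ)²/(2·1) − β²/(2·2) + const.
Setting the derivative to zero: Σxᵢ(yᵢ − βxᵢ)/1 − β/2 = 0, so β = Σxᵢyᵢ / (Σxᵢ² + σ²/τ²).
Σxᵢyᵢ = 6·5 + 6·8 + 3·6 + 2·3 + 4·3 = 114; Σxᵢ² = 101; σ²/τ² = 0.5.
β̂_MAP = 114 / (101 + 0.5) = 114/101.5 ≈ 1.123.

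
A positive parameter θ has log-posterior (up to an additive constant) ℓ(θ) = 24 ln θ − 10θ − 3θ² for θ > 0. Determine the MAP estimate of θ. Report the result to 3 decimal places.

ℓ'(θ) = 24/θ − 10 − 6θ. Setting this to zero and multiplying by θ: 6θ² + 10θ − 24 = 0.
θ = (−10 + √(10² + 4·6·24)) / (2·6) = (−10 + √676) / 12 = (−10 + 26)/12 = 4/3.
ℓ''(θ) = −24/θ² − 6 < 0, confirming a maximum.

θ̂_MAP = 1.333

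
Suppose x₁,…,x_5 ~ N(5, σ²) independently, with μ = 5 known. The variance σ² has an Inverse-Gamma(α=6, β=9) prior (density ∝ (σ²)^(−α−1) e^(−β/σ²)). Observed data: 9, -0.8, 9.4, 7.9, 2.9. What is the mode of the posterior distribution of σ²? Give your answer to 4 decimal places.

Sum of squared deviations about the known mean: SS = (9−5)² + (-0.8−5)² + (9.4−5)² + (7.9−5)² + (2.9−5)² = 81.82.
The Normal likelihood contributes (σ²)^(−n/2) exp(−SS/(2σ²)), so the posterior is Inverse-Gamma(α + n/2, β + SS/2) = Inverse-Gamma(8.5, 49.91).
The mode of Inverse-Gamma(a, b) is b/(a+1) = 49.91/9.5 ≈ 5.2537.

σ̂²_MAP = 5.2537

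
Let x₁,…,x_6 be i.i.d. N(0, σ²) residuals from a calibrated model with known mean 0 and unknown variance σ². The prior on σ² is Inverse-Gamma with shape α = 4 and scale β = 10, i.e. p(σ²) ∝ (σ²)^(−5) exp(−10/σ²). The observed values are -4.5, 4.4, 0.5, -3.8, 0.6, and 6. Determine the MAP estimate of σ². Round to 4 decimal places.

σ̂²_MAP = 6.9163

Sum of squared deviations about the known mean: SS = (-4.5−0)² + (4.4−0)² + (0.5−0)² + (-3.8−0)² + (0.6−0)² + (6−0)² = 90.66.
The Normal likelihood contributes (σ²)^(−n/2) exp(−SS/(2σ²)), so the posterior is Inverse-Gamma(α + n/2, β + SS/2) = Inverse-Gamma(7, 55.33).
The mode of Inverse-Gamma(a, b) is b/(a+1) = 55.33/8 ≈ 6.9163.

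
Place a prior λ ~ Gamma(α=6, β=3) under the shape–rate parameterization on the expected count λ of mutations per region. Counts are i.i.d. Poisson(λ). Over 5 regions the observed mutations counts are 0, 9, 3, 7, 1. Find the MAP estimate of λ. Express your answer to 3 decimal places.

Σxᵢ = 0+9+3+7+1 = 20, with n = 5.
Posterior ∝ λ^5e^(−3λ) · λ^20e^(−5λ) = λ^25e^(−8λ), i.e. Gamma(shape=26, rate=8).
The mode of a Gamma(a, b) with a ≥ 1 (shape–rate) is (a−1)/b = 25/8 ≈ 3.125.

λ̂_MAP = 3.125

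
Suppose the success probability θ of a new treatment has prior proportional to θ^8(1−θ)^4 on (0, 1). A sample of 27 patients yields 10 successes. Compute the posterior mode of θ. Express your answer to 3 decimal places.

The prior density ∝ θ^8(1−θ)^4 is the kernel of Beta(9, 5).
Data: 10 successes in 27 trials. The binomial likelihood contributes θ^10(1−θ)^17, so the posterior is Beta(9+10, 5+17) = Beta(19, 22).
For Beta(a, b) with a, b > 1 the mode is (a−1)/(a+b−2) = 18/39 ≈ 0.462.

θ̂_MAP = 0.462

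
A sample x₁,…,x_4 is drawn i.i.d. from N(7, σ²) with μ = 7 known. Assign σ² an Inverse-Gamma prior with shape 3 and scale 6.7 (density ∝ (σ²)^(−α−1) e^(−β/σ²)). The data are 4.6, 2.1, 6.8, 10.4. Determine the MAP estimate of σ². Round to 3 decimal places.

Sum of squared deviations about the known mean: SS = (4.6−7)² + (2.1−7)² + (6.8−7)² + (10.4−7)² = 41.37.
The Normal likelihood contributes (σ²)^(−n/2) exp(−SS/(2σ²)), so the posterior is Inverse-Gamma(α + n/2, β + SS/2) = Inverse-Gamma(5, 27.385).
The mode of Inverse-Gamma(a, b) is b/(a+1) = 27.385/6 ≈ 4.564.

σ̂²_MAP = 4.564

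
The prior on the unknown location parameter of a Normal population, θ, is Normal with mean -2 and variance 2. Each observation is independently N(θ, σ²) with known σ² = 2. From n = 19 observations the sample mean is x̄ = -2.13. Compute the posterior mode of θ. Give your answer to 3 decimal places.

n = 19, x̄ = -2.13.
For a Normal prior and Normal likelihood with known variance, the posterior is Normal; its mode equals its mean, the precision-weighted average.
Prior precision 1/σ₀² = 1/2 = 0.5; data precision n/σ² = 19/2 = 9.5.
θ̂ = (0.5·(-2) + 9.5·(-2.13)) / (0.5 + 9.5) = (-21.235)/10 = -2.1235 ≈ -2.124.

θ̂_MAP = -2.124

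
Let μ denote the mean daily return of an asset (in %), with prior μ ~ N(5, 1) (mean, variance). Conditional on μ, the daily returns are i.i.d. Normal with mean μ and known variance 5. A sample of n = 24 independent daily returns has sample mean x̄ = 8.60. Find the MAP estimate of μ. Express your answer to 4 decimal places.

μ̂_MAP = 7.9793

n = 24, x̄ = 8.60.
For a Normal prior and Normal likelihood with known variance, the posterior is Normal; its mode equals its mean, the precision-weighted average.
Prior precision 1/σ₀² = 1/1 = 1; data precision n/σ² = 24/5 = 4.8.
μ̂ = (1·5 + 4.8·8.6) / (1 + 4.8) = 46.28/5.8 = 1157/145 ≈ 7.9793.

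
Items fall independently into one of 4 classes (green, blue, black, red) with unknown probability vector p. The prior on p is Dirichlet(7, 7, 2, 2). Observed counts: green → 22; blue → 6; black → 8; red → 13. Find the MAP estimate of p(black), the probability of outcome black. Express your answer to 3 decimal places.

The posterior is Dirichlet(αᵢ + nᵢ) = Dirichlet(29, 13, 10, 15).
For a Dirichlet(a₁,…,a_K) with all aᵢ > 1, the mode has j-th component (aⱼ − 1)/(Σaᵢ − K).
Here Σaᵢ = 67 and K = 4, so p(black) = (10 − 1)/(67 − 4) = 9/63 ≈ 0.143.

MAP estimate of p(black) = 0.143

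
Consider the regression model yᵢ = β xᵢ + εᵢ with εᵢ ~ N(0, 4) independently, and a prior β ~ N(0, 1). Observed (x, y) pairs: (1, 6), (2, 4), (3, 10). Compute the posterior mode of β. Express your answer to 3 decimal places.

β̂_MAP = 2.444

log p(β | y) = −Σ(yᵢ − βxᵢ)²/(2·4) − β²/(2·1) + const.
Setting the derivative to zero: Σxᵢ(yᵢ − βxᵢ)/4 − β/1 = 0, so β = Σxᵢyᵢ / (Σxᵢ² + σ²/τ²).
Σxᵢyᵢ = 1·6 + 2·4 + 3·10 = 44; Σxᵢ² = 14; σ²/τ² = 4.
β̂_MAP = 44 / (14 + 4) = 44/18 ≈ 2.444.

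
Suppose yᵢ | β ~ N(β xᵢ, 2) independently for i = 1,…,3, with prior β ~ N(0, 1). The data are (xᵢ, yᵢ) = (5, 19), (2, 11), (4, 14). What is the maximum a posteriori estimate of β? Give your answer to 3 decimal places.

log p(β | y) = −Σ(yᵢ − βxᵢ)²/(2·2) − β²/(2·1) + const.
Setting the derivative to zero: Σxᵢ(yᵢ − βxᵢ)/2 − β/1 = 0, so β = Σxᵢyᵢ / (Σxᵢ² + σ²/τ²).
Σxᵢyᵢ = 5·19 + 2·11 + 4·14 = 173; Σxᵢ² = 45; σ²/τ² = 2.
β̂_MAP = 173 / (45 + 2) = 173/47 ≈ 3.681.

β̂_MAP = 3.681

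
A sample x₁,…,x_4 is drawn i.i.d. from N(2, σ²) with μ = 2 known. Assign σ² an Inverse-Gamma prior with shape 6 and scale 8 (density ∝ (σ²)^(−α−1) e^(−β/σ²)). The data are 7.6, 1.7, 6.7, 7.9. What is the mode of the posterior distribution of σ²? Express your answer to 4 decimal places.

σ̂²_MAP = 5.7972

Sum of squared deviations about the known mean: SS = (7.6−2)² + (1.7−2)² + (6.7−2)² + (7.9−2)² = 88.35.
The Normal likelihood contributes (σ²)^(−n/2) exp(−SS/(2σ²)), so the posterior is Inverse-Gamma(α + n/2, β + SS/2) = Inverse-Gamma(8, 52.175).
The mode of Inverse-Gamma(a, b) is b/(a+1) = 52.175/9 ≈ 5.7972.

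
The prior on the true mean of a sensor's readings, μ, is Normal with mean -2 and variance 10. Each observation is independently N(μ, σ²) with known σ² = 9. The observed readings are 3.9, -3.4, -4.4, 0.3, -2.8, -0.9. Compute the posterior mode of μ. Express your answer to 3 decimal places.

μ̂_MAP = -1.319

n = 6; x̄ = (3.9 + (-3.4) + (-4.4) + 0.3 + (-2.8) + (-0.9))/6 = -7.3/6 = -73/60 ≈ -1.2167.
For a Normal prior and Normal likelihood with known variance, the posterior is Normal; its mode equals its mean, the precision-weighted average.
Prior precision 1/σ₀² = 1/10 = 0.1; data precision n/σ² = 6/9 = 2/3.
μ̂ = (0.1·(-2) + (2/3)·(-73/60)) / (0.1 + 2/3) = (-91/90)/(23/30) = -91/69 ≈ -1.319.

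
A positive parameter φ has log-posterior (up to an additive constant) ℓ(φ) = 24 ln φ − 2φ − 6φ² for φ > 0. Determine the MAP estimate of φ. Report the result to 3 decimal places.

ℓ'(φ) = 24/φ − 2 − 12φ. Setting this to zero and multiplying by φ: 12φ² + 2φ − 24 = 0.
φ = (−2 + √(2² + 4·12·24)) / (2·12) = (−2 + √1156) / 24 = (−2 + 34)/24 = 4/3.
ℓ''(φ) = −24/φ² − 12 < 0, confirming a maximum.

φ̂_MAP = 1.333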